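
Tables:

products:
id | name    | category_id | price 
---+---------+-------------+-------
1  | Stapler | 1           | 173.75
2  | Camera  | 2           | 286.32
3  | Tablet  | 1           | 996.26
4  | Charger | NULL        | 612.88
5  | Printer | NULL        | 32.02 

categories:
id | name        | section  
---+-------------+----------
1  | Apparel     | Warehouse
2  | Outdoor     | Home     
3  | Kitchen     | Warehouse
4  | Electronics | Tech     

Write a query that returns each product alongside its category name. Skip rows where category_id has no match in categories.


INNER JOIN keeps only products rows whose category_id matches an id in categories. Walk through each product:
  - product 1 (Stapler): category_id=1 -> matches Apparel
  - product 2 (Camera): category_id=2 -> matches Outdoor
  - product 3 (Tablet): category_id=1 -> matches Apparel
  - product 4 (Charger): category_id=NULL, no match -> dropped
  - product 5 (Printer): category_id=NULL, no match -> dropped
So 2 of 5 rows are dropped.

SQL:
SELECT a.name, b.name AS category
FROM products a
INNER JOIN categories b ON a.category_id = b.id

Result:
name    | category
--------+---------
Stapler | Apparel 
Camera  | Outdoor 
Tablet  | Apparel 


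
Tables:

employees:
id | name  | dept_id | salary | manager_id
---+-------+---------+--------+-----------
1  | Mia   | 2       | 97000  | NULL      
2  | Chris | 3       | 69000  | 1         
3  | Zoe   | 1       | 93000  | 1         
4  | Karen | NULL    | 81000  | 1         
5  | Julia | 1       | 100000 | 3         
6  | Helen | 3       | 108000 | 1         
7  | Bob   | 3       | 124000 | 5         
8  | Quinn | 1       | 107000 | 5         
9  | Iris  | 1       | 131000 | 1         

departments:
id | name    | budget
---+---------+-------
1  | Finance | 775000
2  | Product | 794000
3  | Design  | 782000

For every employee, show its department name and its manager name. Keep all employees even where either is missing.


Two LEFT JOINs from the same base table employees: one to departments via dept_id, one to employees itself via manager_id. Both are LEFT so every employee is preserved.
Match against departments:
  - employee 1 (Mia): dept_id=2 -> matches Product
  - employee 2 (Chris): dept_id=3 -> matches Design
  - employee 3 (Zoe): dept_id=1 -> matches Finance
  - employee 4 (Karen): dept_id=NULL, no match -> kept with NULL
  - employee 5 (Julia): dept_id=1 -> matches Finance
  - employee 6 (Helen): dept_id=3 -> matches Design
  - employee 7 (Bob): dept_id=3 -> matches Design
  - employee 8 (Quinn): dept_id=1 -> matches Finance
  - employee 9 (Iris): dept_id=1 -> matches Finance
Match against employees (self):
  - employee 1 (Mia): manager_id=NULL -> NULL
  - employee 2 (Chris): manager_id=1 -> Mia
  - employee 3 (Zoe): manager_id=1 -> Mia
  - employee 4 (Karen): manager_id=1 -> Mia
  - employee 5 (Julia): manager_id=3 -> Zoe
  - employee 6 (Helen): manager_id=1 -> Mia
  - employee 7 (Bob): manager_id=5 -> Julia
  - employee 8 (Quinn): manager_id=5 -> Julia
  - employee 9 (Iris): manager_id=1 -> Mia

SQL:
SELECT a.name, b.name AS department, c.name AS manager
FROM employees a
LEFT JOIN departments b ON a.dept_id = b.id
LEFT JOIN employees c ON a.manager_id = c.id

Result:
name  | department | manager
------+------------+--------
Mia   | Product    | NULL   
Chris | Design     | Mia    
Zoe   | Finance    | Mia    
Karen | NULL       | Mia    
Julia | Finance    | Zoe    
Helen | Design     | Mia    
Bob   | Design     | Julia  
Quinn | Finance    | Julia  
Iris  | Finance    | Mia    


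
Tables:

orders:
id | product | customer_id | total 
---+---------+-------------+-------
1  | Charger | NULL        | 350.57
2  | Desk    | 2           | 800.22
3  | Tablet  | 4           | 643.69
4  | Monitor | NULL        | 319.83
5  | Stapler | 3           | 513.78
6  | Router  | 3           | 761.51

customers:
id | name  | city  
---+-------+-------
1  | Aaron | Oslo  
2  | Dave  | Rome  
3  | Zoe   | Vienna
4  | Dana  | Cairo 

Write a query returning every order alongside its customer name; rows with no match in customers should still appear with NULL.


LEFT JOIN keeps every row from orders (the left table); where customer_id has no match in customers, the customer columns become NULL. Walk through each order:
  - order 1 (Charger): customer_id=NULL, no match -> kept with NULL
  - order 2 (Desk): customer_id=2 -> matches Dave
  - order 3 (Tablet): customer_id=4 -> matches Dana
  - order 4 (Monitor): customer_id=NULL, no match -> kept with NULL
  - order 5 (Stapler): customer_id=3 -> matches Zoe
  - order 6 (Router): customer_id=3 -> matches Zoe
All 6 rows appear; 2 have NULL customer.

SQL:
SELECT a.product, b.name AS customer
FROM orders a
LEFT JOIN customers b ON a.customer_id = b.id

Result:
product | customer
--------+---------
Charger | NULL    
Desk    | Dave    
Tablet  | Dana    
Monitor | NULL    
Stapler | Zoe     
Router  | Zoe     


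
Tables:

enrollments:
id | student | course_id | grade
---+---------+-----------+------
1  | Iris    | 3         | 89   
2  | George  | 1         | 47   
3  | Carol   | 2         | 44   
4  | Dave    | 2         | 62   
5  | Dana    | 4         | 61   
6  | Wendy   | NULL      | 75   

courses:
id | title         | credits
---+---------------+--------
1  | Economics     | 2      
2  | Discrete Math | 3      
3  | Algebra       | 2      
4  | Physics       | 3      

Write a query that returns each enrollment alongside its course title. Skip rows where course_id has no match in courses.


INNER JOIN keeps only enrollments rows whose course_id matches an id in courses. Walk through each enrollment:
  - enrollment 1 (Iris): course_id=3 -> matches Algebra
  - enrollment 2 (George): course_id=1 -> matches Economics
  - enrollment 3 (Carol): course_id=2 -> matches Discrete Math
  - enrollment 4 (Dave): course_id=2 -> matches Discrete Math
  - enrollment 5 (Dana): course_id=4 -> matches Physics
  - enrollment 6 (Wendy): course_id=NULL, no match -> dropped
So 1 of 6 rows is dropped.

SQL:
SELECT a.student, b.title AS course
FROM enrollments a
INNER JOIN courses b ON a.course_id = b.id

Result:
student | course       
--------+--------------
Iris    | Algebra      
George  | Economics    
Carol   | Discrete Math
Dave    | Discrete Math
Dana    | Physics      


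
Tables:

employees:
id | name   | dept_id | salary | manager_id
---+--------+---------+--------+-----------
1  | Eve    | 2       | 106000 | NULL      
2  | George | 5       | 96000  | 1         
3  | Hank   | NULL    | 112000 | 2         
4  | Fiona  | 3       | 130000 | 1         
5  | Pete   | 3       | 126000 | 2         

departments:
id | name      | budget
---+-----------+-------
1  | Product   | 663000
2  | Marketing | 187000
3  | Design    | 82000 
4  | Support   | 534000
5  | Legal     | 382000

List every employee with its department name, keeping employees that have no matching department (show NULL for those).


LEFT JOIN keeps every row from employees (the left table); where dept_id has no match in departments, the department columns become NULL. Walk through each employee:
  - employee 1 (Eve): dept_id=2 -> matches Marketing
  - employee 2 (George): dept_id=5 -> matches Legal
  - employee 3 (Hank): dept_id=NULL, no match -> kept with NULL
  - employee 4 (Fiona): dept_id=3 -> matches Design
  - employee 5 (Pete): dept_id=3 -> matches Design
All 5 rows appear; 1 has NULL department.

SQL:
SELECT a.name, b.name AS department
FROM employees a
LEFT JOIN departments b ON a.dept_id = b.id

Result:
name   | department
-------+-----------
Eve    | Marketing 
George | Legal     
Hank   | NULL      
Fiona  | Design    
Pete   | Design    


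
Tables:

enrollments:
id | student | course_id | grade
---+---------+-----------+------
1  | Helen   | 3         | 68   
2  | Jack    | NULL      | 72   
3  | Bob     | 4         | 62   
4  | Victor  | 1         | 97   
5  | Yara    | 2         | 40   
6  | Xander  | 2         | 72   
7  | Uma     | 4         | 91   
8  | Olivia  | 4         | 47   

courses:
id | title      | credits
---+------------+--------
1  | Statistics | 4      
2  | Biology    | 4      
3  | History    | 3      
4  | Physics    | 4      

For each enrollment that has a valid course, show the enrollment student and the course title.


INNER JOIN keeps only enrollments rows whose course_id matches an id in courses. Walk through each enrollment:
  - enrollment 1 (Helen): course_id=3 -> matches History
  - enrollment 2 (Jack): course_id=NULL, no match -> dropped
  - enrollment 3 (Bob): course_id=4 -> matches Physics
  - enrollment 4 (Victor): course_id=1 -> matches Statistics
  - enrollment 5 (Yara): course_id=2 -> matches Biology
  - enrollment 6 (Xander): course_id=2 -> matches Biology
  - enrollment 7 (Uma): course_id=4 -> matches Physics
  - enrollment 8 (Olivia): course_id=4 -> matches Physics
So 1 of 8 rows is dropped.

SQL:
SELECT a.student, b.title AS course
FROM enrollments a
INNER JOIN courses b ON a.course_id = b.id

Result:
student | course    
--------+-----------
Helen   | History   
Bob     | Physics   
Victor  | Statistics
Yara    | Biology   
Xander  | Biology   
Uma     | Physics   
Olivia  | Physics   


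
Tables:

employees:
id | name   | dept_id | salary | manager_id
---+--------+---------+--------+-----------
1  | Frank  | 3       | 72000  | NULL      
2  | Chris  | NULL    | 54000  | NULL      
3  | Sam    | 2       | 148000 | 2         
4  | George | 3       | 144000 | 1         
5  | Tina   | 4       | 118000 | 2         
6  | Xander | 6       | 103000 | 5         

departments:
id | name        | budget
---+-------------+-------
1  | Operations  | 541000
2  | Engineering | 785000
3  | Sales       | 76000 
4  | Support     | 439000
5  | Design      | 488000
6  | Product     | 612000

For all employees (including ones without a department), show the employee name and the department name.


LEFT JOIN keeps every row from employees (the left table); where dept_id has no match in departments, the department columns become NULL. Walk through each employee:
  - employee 1 (Frank): dept_id=3 -> matches Sales
  - employee 2 (Chris): dept_id=NULL, no match -> kept with NULL
  - employee 3 (Sam): dept_id=2 -> matches Engineering
  - employee 4 (George): dept_id=3 -> matches Sales
  - employee 5 (Tina): dept_id=4 -> matches Support
  - employee 6 (Xander): dept_id=6 -> matches Product
All 6 rows appear; 1 has NULL department.

SQL:
SELECT a.name, b.name AS department
FROM employees a
LEFT JOIN departments b ON a.dept_id = b.id

Result:
name   | department 
-------+------------
Frank  | Sales      
Chris  | NULL       
Sam    | Engineering
George | Sales      
Tina   | Support    
Xander | Product    


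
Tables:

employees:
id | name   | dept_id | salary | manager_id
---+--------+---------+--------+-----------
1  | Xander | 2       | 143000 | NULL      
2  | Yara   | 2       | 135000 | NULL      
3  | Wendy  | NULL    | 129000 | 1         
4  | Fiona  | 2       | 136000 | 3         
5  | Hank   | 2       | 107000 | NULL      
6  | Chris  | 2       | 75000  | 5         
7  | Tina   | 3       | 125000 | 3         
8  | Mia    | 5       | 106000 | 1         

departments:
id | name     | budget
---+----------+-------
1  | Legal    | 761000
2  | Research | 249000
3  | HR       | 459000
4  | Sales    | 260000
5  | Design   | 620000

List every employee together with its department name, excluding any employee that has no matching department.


INNER JOIN keeps only employees rows whose dept_id matches an id in departments. Walk through each employee:
  - employee 1 (Xander): dept_id=2 -> matches Research
  - employee 2 (Yara): dept_id=2 -> matches Research
  - employee 3 (Wendy): dept_id=NULL, no match -> dropped
  - employee 4 (Fiona): dept_id=2 -> matches Research
  - employee 5 (Hank): dept_id=2 -> matches Research
  - employee 6 (Chris): dept_id=2 -> matches Research
  - employee 7 (Tina): dept_id=3 -> matches HR
  - employee 8 (Mia): dept_id=5 -> matches Design
So 1 of 8 rows is dropped.

SQL:
SELECT a.name, b.name AS department
FROM employees a
INNER JOIN departments b ON a.dept_id = b.id

Result:
name   | department
-------+-----------
Xander | Research  
Yara   | Research  
Fiona  | Research  
Hank   | Research  
Chris  | Research  
Tina   | HR        
Mia    | Design    


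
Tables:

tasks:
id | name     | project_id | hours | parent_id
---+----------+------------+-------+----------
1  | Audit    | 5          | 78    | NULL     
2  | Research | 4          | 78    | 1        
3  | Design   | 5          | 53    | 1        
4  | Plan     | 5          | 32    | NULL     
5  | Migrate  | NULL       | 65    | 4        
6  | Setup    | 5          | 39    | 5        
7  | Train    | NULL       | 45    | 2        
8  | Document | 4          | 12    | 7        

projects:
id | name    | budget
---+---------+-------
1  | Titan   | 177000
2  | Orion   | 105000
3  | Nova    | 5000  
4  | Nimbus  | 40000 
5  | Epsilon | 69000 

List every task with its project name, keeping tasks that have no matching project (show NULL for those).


LEFT JOIN keeps every row from tasks (the left table); where project_id has no match in projects, the project columns become NULL. Walk through each task:
  - task 1 (Audit): project_id=5 -> matches Epsilon
  - task 2 (Research): project_id=4 -> matches Nimbus
  - task 3 (Design): project_id=5 -> matches Epsilon
  - task 4 (Plan): project_id=5 -> matches Epsilon
  - task 5 (Migrate): project_id=NULL, no match -> kept with NULL
  - task 6 (Setup): project_id=5 -> matches Epsilon
  - task 7 (Train): project_id=NULL, no match -> kept with NULL
  - task 8 (Document): project_id=4 -> matches Nimbus
All 8 rows appear; 2 have NULL project.

SQL:
SELECT a.name, b.name AS project
FROM tasks a
LEFT JOIN projects b ON a.project_id = b.id

Result:
name     | project
---------+--------
Audit    | Epsilon
Research | Nimbus 
Design   | Epsilon
Plan     | Epsilon
Migrate  | NULL   
Setup    | Epsilon
Train    | NULL   
Document | Nimbus 


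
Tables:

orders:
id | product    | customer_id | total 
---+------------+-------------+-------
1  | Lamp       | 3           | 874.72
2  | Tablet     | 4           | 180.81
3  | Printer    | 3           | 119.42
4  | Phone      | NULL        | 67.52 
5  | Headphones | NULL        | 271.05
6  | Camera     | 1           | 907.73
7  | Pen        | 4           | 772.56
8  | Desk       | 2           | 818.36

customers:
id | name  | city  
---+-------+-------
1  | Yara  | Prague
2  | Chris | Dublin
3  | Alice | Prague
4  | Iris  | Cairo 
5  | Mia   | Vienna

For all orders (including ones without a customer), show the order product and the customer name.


LEFT JOIN keeps every row from orders (the left table); where customer_id has no match in customers, the customer columns become NULL. Walk through each order:
  - order 1 (Lamp): customer_id=3 -> matches Alice
  - order 2 (Tablet): customer_id=4 -> matches Iris
  - order 3 (Printer): customer_id=3 -> matches Alice
  - order 4 (Phone): customer_id=NULL, no match -> kept with NULL
  - order 5 (Headphones): customer_id=NULL, no match -> kept with NULL
  - order 6 (Camera): customer_id=1 -> matches Yara
  - order 7 (Pen): customer_id=4 -> matches Iris
  - order 8 (Desk): customer_id=2 -> matches Chris
All 8 rows appear; 2 have NULL customer.

SQL:
SELECT a.product, b.name AS customer
FROM orders a
LEFT JOIN customers b ON a.customer_id = b.id

Result:
product    | customer
-----------+---------
Lamp       | Alice   
Tablet     | Iris    
Printer    | Alice   
Phone      | NULL    
Headphones | NULL    
Camera     | Yara    
Pen        | Iris    
Desk       | Chris   


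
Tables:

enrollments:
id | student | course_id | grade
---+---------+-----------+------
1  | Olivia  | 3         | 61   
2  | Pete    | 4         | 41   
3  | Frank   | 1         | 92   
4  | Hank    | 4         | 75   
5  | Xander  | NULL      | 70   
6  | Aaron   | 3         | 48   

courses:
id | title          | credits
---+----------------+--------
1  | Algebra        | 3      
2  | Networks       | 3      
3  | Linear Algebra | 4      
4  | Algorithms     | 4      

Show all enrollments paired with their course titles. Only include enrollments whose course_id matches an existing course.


INNER JOIN keeps only enrollments rows whose course_id matches an id in courses. Walk through each enrollment:
  - enrollment 1 (Olivia): course_id=3 -> matches Linear Algebra
  - enrollment 2 (Pete): course_id=4 -> matches Algorithms
  - enrollment 3 (Frank): course_id=1 -> matches Algebra
  - enrollment 4 (Hank): course_id=4 -> matches Algorithms
  - enrollment 5 (Xander): course_id=NULL, no match -> dropped
  - enrollment 6 (Aaron): course_id=3 -> matches Linear Algebra
So 1 of 6 rows is dropped.

SQL:
SELECT a.student, b.title AS course
FROM enrollments a
INNER JOIN courses b ON a.course_id = b.id

Result:
student | course        
--------+---------------
Olivia  | Linear Algebra
Pete    | Algorithms    
Frank   | Algebra       
Hank    | Algorithms    
Aaron   | Linear Algebra


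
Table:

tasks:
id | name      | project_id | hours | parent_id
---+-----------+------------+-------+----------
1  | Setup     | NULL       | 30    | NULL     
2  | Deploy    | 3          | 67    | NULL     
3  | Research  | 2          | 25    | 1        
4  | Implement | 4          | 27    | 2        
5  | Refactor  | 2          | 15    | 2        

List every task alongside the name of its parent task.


This is a self-join: tasks is joined to a second copy of itself, matching each row's parent_id to another row's id. Use LEFT JOIN so rows with parent_id=NULL are kept.
  - task 1 (Setup): parent_id=NULL -> NULL
  - task 2 (Deploy): parent_id=NULL -> NULL
  - task 3 (Research): parent_id=1 -> Setup
  - task 4 (Implement): parent_id=2 -> Deploy
  - task 5 (Refactor): parent_id=2 -> Deploy

SQL:
SELECT a.name AS item, b.name AS parent
FROM tasks a
LEFT JOIN tasks b ON a.parent_id = b.id

Result:
item      | parent
----------+-------
Setup     | NULL  
Deploy    | NULL  
Research  | Setup 
Implement | Deploy
Refactor  | Deploy


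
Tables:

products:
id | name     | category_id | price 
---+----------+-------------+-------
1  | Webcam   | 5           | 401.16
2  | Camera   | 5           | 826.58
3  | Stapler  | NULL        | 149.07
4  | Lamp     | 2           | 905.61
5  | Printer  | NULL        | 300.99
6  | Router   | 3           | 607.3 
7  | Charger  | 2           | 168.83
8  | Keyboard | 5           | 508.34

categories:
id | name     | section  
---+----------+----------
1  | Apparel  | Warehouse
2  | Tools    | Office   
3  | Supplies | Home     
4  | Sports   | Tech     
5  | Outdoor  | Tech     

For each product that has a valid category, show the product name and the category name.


INNER JOIN keeps only products rows whose category_id matches an id in categories. Walk through each product:
  - product 1 (Webcam): category_id=5 -> matches Outdoor
  - product 2 (Camera): category_id=5 -> matches Outdoor
  - product 3 (Stapler): category_id=NULL, no match -> dropped
  - product 4 (Lamp): category_id=2 -> matches Tools
  - product 5 (Printer): category_id=NULL, no match -> dropped
  - product 6 (Router): category_id=3 -> matches Supplies
  - product 7 (Charger): category_id=2 -> matches Tools
  - product 8 (Keyboard): category_id=5 -> matches Outdoor
So 2 of 8 rows are dropped.

SQL:
SELECT a.name, b.name AS category
FROM products a
INNER JOIN categories b ON a.category_id = b.id

Result:
name     | category
---------+---------
Webcam   | Outdoor 
Camera   | Outdoor 
Lamp     | Tools   
Router   | Supplies
Charger  | Tools   
Keyboard | Outdoor 


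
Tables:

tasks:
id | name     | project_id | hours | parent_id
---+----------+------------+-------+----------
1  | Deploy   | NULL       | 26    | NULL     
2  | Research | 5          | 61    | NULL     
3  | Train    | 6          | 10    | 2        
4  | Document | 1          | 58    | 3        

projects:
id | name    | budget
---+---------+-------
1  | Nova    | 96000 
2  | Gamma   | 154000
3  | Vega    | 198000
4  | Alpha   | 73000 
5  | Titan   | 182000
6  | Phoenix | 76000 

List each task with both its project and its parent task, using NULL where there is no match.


Two LEFT JOINs from the same base table tasks: one to projects via project_id, one to tasks itself via parent_id. Both are LEFT so every task is preserved.
Match against projects:
  - task 1 (Deploy): project_id=NULL, no match -> kept with NULL
  - task 2 (Research): project_id=5 -> matches Titan
  - task 3 (Train): project_id=6 -> matches Phoenix
  - task 4 (Document): project_id=1 -> matches Nova
Match against tasks (self):
  - task 1 (Deploy): parent_id=NULL -> NULL
  - task 2 (Research): parent_id=NULL -> NULL
  - task 3 (Train): parent_id=2 -> Research
  - task 4 (Document): parent_id=3 -> Train

SQL:
SELECT a.name, b.name AS project, c.name AS parent
FROM tasks a
LEFT JOIN projects b ON a.project_id = b.id
LEFT JOIN tasks c ON a.parent_id = c.id

Result:
name     | project | parent  
---------+---------+---------
Deploy   | NULL    | NULL    
Research | Titan   | NULL    
Train    | Phoenix | Research
Document | Nova    | Train   


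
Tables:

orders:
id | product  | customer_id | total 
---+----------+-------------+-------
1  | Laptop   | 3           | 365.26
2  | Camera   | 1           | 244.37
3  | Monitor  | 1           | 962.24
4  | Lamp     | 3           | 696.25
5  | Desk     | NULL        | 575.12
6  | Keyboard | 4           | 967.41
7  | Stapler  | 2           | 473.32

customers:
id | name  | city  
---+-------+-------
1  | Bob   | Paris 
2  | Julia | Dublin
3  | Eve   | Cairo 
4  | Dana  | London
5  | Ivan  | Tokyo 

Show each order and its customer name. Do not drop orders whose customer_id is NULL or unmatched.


LEFT JOIN keeps every row from orders (the left table); where customer_id has no match in customers, the customer columns become NULL. Walk through each order:
  - order 1 (Laptop): customer_id=3 -> matches Eve
  - order 2 (Camera): customer_id=1 -> matches Bob
  - order 3 (Monitor): customer_id=1 -> matches Bob
  - order 4 (Lamp): customer_id=3 -> matches Eve
  - order 5 (Desk): customer_id=NULL, no match -> kept with NULL
  - order 6 (Keyboard): customer_id=4 -> matches Dana
  - order 7 (Stapler): customer_id=2 -> matches Julia
All 7 rows appear; 1 has NULL customer.

SQL:
SELECT a.product, b.name AS customer
FROM orders a
LEFT JOIN customers b ON a.customer_id = b.id

Result:
product  | customer
---------+---------
Laptop   | Eve     
Camera   | Bob     
Monitor  | Bob     
Lamp     | Eve     
Desk     | NULL    
Keyboard | Dana    
Stapler  | Julia   


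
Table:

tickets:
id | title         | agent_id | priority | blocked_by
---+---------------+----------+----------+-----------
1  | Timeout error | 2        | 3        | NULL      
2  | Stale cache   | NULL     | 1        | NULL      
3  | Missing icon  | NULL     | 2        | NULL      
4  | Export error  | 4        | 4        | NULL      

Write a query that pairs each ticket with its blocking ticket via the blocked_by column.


This is a self-join: tickets is joined to a second copy of itself, matching each row's blocked_by to another row's id. Use LEFT JOIN so rows with blocked_by=NULL are kept.
  - ticket 1 (Timeout error): blocked_by=NULL -> NULL
  - ticket 2 (Stale cache): blocked_by=NULL -> NULL
  - ticket 3 (Missing icon): blocked_by=NULL -> NULL
  - ticket 4 (Export error): blocked_by=NULL -> NULL

SQL:
SELECT a.title AS item, b.title AS blocked_by
FROM tickets a
LEFT JOIN tickets b ON a.blocked_by = b.id

Result:
item          | blocked_by
--------------+-----------
Timeout error | NULL      
Stale cache   | NULL      
Missing icon  | NULL      
Export error  | NULL      


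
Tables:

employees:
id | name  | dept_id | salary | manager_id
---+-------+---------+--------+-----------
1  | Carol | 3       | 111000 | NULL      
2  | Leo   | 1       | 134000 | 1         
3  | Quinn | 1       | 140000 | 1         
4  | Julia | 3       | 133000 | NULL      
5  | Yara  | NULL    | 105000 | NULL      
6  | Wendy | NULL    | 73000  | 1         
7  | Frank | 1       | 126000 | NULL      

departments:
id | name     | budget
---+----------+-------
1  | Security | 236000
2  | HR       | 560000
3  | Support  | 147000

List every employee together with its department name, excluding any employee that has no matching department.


INNER JOIN keeps only employees rows whose dept_id matches an id in departments. Walk through each employee:
  - employee 1 (Carol): dept_id=3 -> matches Support
  - employee 2 (Leo): dept_id=1 -> matches Security
  - employee 3 (Quinn): dept_id=1 -> matches Security
  - employee 4 (Julia): dept_id=3 -> matches Support
  - employee 5 (Yara): dept_id=NULL, no match -> dropped
  - employee 6 (Wendy): dept_id=NULL, no match -> dropped
  - employee 7 (Frank): dept_id=1 -> matches Security
So 2 of 7 rows are dropped.

SQL:
SELECT a.name, b.name AS department
FROM employees a
INNER JOIN departments b ON a.dept_id = b.id

Result:
name  | department
------+-----------
Carol | Support   
Leo   | Security  
Quinn | Security  
Julia | Support   
Frank | Security  


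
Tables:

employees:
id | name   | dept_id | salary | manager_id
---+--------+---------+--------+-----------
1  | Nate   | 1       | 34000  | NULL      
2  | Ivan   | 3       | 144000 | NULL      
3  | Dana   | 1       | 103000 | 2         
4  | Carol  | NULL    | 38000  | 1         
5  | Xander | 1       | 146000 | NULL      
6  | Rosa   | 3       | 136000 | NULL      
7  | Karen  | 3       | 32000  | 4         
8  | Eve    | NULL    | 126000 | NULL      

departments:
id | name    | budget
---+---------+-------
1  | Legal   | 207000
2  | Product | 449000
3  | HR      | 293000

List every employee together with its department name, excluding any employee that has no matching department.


INNER JOIN keeps only employees rows whose dept_id matches an id in departments. Walk through each employee:
  - employee 1 (Nate): dept_id=1 -> matches Legal
  - employee 2 (Ivan): dept_id=3 -> matches HR
  - employee 3 (Dana): dept_id=1 -> matches Legal
  - employee 4 (Carol): dept_id=NULL, no match -> dropped
  - employee 5 (Xander): dept_id=1 -> matches Legal
  - employee 6 (Rosa): dept_id=3 -> matches HR
  - employee 7 (Karen): dept_id=3 -> matches HR
  - employee 8 (Eve): dept_id=NULL, no match -> dropped
So 2 of 8 rows are dropped.

SQL:
SELECT a.name, b.name AS department
FROM employees a
INNER JOIN departments b ON a.dept_id = b.id

Result:
name   | department
-------+-----------
Nate   | Legal     
Ivan   | HR        
Dana   | Legal     
Xander | Legal     
Rosa   | HR        
Karen  | HR        


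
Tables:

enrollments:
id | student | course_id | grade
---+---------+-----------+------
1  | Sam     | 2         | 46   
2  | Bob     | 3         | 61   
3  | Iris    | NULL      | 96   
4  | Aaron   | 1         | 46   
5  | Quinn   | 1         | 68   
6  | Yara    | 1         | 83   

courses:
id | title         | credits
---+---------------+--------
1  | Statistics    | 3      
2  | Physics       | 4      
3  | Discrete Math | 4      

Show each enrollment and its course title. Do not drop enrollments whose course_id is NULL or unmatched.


LEFT JOIN keeps every row from enrollments (the left table); where course_id has no match in courses, the course columns become NULL. Walk through each enrollment:
  - enrollment 1 (Sam): course_id=2 -> matches Physics
  - enrollment 2 (Bob): course_id=3 -> matches Discrete Math
  - enrollment 3 (Iris): course_id=NULL, no match -> kept with NULL
  - enrollment 4 (Aaron): course_id=1 -> matches Statistics
  - enrollment 5 (Quinn): course_id=1 -> matches Statistics
  - enrollment 6 (Yara): course_id=1 -> matches Statistics
All 6 rows appear; 1 has NULL course.

SQL:
SELECT a.student, b.title AS course
FROM enrollments a
LEFT JOIN courses b ON a.course_id = b.id

Result:
student | course       
--------+--------------
Sam     | Physics      
Bob     | Discrete Math
Iris    | NULL         
Aaron   | Statistics   
Quinn   | Statistics   
Yara    | Statistics   


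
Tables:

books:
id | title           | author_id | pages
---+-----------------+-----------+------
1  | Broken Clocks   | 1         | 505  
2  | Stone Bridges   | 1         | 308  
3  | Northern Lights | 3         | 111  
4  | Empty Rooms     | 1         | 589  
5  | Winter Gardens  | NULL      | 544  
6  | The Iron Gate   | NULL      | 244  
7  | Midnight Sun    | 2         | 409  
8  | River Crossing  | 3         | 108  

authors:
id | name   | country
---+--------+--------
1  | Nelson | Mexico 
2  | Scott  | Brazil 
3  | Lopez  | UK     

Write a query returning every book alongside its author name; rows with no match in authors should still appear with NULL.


LEFT JOIN keeps every row from books (the left table); where author_id has no match in authors, the author columns become NULL. Walk through each book:
  - book 1 (Broken Clocks): author_id=1 -> matches Nelson
  - book 2 (Stone Bridges): author_id=1 -> matches Nelson
  - book 3 (Northern Lights): author_id=3 -> matches Lopez
  - book 4 (Empty Rooms): author_id=1 -> matches Nelson
  - book 5 (Winter Gardens): author_id=NULL, no match -> kept with NULL
  - book 6 (The Iron Gate): author_id=NULL, no match -> kept with NULL
  - book 7 (Midnight Sun): author_id=2 -> matches Scott
  - book 8 (River Crossing): author_id=3 -> matches Lopez
All 8 rows appear; 2 have NULL author.

SQL:
SELECT a.title, b.name AS author
FROM books a
LEFT JOIN authors b ON a.author_id = b.id

Result:
title           | author
----------------+-------
Broken Clocks   | Nelson
Stone Bridges   | Nelson
Northern Lights | Lopez 
Empty Rooms     | Nelson
Winter Gardens  | NULL  
The Iron Gate   | NULL  
Midnight Sun    | Scott 
River Crossing  | Lopez 


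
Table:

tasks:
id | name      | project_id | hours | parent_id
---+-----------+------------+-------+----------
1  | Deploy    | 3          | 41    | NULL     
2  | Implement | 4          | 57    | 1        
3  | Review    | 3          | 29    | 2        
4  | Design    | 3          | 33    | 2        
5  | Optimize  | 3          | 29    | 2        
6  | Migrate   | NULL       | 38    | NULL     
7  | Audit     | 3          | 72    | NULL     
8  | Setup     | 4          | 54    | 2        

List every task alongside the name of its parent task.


This is a self-join: tasks is joined to a second copy of itself, matching each row's parent_id to another row's id. Use LEFT JOIN so rows with parent_id=NULL are kept.
  - task 1 (Deploy): parent_id=NULL -> NULL
  - task 2 (Implement): parent_id=1 -> Deploy
  - task 3 (Review): parent_id=2 -> Implement
  - task 4 (Design): parent_id=2 -> Implement
  - task 5 (Optimize): parent_id=2 -> Implement
  - task 6 (Migrate): parent_id=NULL -> NULL
  - task 7 (Audit): parent_id=NULL -> NULL
  - task 8 (Setup): parent_id=2 -> Implement

SQL:
SELECT a.name AS item, b.name AS parent
FROM tasks a
LEFT JOIN tasks b ON a.parent_id = b.id

Result:
item      | parent   
----------+----------
Deploy    | NULL     
Implement | Deploy   
Review    | Implement
Design    | Implement
Optimize  | Implement
Migrate   | NULL     
Audit     | NULL     
Setup     | Implement


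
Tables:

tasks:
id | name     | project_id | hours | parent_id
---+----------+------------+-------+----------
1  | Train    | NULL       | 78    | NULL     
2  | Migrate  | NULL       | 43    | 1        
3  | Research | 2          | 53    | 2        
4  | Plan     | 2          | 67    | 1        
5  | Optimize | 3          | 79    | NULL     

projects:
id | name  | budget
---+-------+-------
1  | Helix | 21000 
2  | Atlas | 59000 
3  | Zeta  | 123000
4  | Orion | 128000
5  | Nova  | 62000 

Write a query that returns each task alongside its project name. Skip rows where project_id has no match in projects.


INNER JOIN keeps only tasks rows whose project_id matches an id in projects. Walk through each task:
  - task 1 (Train): project_id=NULL, no match -> dropped
  - task 2 (Migrate): project_id=NULL, no match -> dropped
  - task 3 (Research): project_id=2 -> matches Atlas
  - task 4 (Plan): project_id=2 -> matches Atlas
  - task 5 (Optimize): project_id=3 -> matches Zeta
So 2 of 5 rows are dropped.

SQL:
SELECT a.name, b.name AS project
FROM tasks a
INNER JOIN projects b ON a.project_id = b.id

Result:
name     | project
---------+--------
Research | Atlas  
Plan     | Atlas  
Optimize | Zeta   


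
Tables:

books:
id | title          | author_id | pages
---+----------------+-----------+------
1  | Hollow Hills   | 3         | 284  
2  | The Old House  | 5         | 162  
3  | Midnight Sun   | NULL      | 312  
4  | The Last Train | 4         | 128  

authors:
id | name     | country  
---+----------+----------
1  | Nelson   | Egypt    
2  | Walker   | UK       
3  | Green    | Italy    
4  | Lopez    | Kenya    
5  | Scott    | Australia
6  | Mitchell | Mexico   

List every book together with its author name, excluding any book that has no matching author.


INNER JOIN keeps only books rows whose author_id matches an id in authors. Walk through each book:
  - book 1 (Hollow Hills): author_id=3 -> matches Green
  - book 2 (The Old House): author_id=5 -> matches Scott
  - book 3 (Midnight Sun): author_id=NULL, no match -> dropped
  - book 4 (The Last Train): author_id=4 -> matches Lopez
So 1 of 4 rows is dropped.

SQL:
SELECT a.title, b.name AS author
FROM books a
INNER JOIN authors b ON a.author_id = b.id

Result:
title          | author
---------------+-------
Hollow Hills   | Green 
The Old House  | Scott 
The Last Train | Lopez 


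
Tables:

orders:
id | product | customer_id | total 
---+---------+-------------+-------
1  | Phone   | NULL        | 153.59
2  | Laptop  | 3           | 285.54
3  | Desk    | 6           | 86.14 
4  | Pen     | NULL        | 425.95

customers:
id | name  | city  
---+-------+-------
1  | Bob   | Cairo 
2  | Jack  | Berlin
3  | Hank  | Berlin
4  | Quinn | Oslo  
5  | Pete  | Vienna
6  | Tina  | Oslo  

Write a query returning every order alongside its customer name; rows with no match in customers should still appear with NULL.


LEFT JOIN keeps every row from orders (the left table); where customer_id has no match in customers, the customer columns become NULL. Walk through each order:
  - order 1 (Phone): customer_id=NULL, no match -> kept with NULL
  - order 2 (Laptop): customer_id=3 -> matches Hank
  - order 3 (Desk): customer_id=6 -> matches Tina
  - order 4 (Pen): customer_id=NULL, no match -> kept with NULL
All 4 rows appear; 2 have NULL customer.

SQL:
SELECT a.product, b.name AS customer
FROM orders a
LEFT JOIN customers b ON a.customer_id = b.id

Result:
product | customer
--------+---------
Phone   | NULL    
Laptop  | Hank    
Desk    | Tina    
Pen     | NULL    


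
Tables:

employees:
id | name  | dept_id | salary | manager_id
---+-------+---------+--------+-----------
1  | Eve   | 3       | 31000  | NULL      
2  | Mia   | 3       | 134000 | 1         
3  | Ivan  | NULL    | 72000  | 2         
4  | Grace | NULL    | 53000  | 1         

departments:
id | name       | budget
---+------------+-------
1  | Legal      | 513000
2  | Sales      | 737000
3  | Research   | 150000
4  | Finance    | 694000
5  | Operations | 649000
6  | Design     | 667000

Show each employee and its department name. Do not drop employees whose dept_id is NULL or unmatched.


LEFT JOIN keeps every row from employees (the left table); where dept_id has no match in departments, the department columns become NULL. Walk through each employee:
  - employee 1 (Eve): dept_id=3 -> matches Research
  - employee 2 (Mia): dept_id=3 -> matches Research
  - employee 3 (Ivan): dept_id=NULL, no match -> kept with NULL
  - employee 4 (Grace): dept_id=NULL, no match -> kept with NULL
All 4 rows appear; 2 have NULL department.

SQL:
SELECT a.name, b.name AS department
FROM employees a
LEFT JOIN departments b ON a.dept_id = b.id

Result:
name  | department
------+-----------
Eve   | Research  
Mia   | Research  
Ivan  | NULL      
Grace | NULL      


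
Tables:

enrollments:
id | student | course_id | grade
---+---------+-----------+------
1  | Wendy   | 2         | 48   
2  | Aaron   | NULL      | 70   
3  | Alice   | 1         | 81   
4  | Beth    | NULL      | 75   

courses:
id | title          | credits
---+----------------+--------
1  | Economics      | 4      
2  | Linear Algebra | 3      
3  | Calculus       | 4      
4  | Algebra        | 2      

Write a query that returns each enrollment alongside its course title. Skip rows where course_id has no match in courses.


INNER JOIN keeps only enrollments rows whose course_id matches an id in courses. Walk through each enrollment:
  - enrollment 1 (Wendy): course_id=2 -> matches Linear Algebra
  - enrollment 2 (Aaron): course_id=NULL, no match -> dropped
  - enrollment 3 (Alice): course_id=1 -> matches Economics
  - enrollment 4 (Beth): course_id=NULL, no match -> dropped
So 2 of 4 rows are dropped.

SQL:
SELECT a.student, b.title AS course
FROM enrollments a
INNER JOIN courses b ON a.course_id = b.id

Result:
student | course        
--------+---------------
Wendy   | Linear Algebra
Alice   | Economics     


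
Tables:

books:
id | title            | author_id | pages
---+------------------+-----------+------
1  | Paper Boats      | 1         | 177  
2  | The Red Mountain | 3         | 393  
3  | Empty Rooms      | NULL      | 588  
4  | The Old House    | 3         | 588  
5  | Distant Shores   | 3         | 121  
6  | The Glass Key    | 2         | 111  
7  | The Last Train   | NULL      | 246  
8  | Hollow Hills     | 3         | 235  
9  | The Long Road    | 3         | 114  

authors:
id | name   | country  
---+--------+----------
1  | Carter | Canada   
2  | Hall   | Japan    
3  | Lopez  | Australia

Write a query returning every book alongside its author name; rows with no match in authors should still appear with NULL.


LEFT JOIN keeps every row from books (the left table); where author_id has no match in authors, the author columns become NULL. Walk through each book:
  - book 1 (Paper Boats): author_id=1 -> matches Carter
  - book 2 (The Red Mountain): author_id=3 -> matches Lopez
  - book 3 (Empty Rooms): author_id=NULL, no match -> kept with NULL
  - book 4 (The Old House): author_id=3 -> matches Lopez
  - book 5 (Distant Shores): author_id=3 -> matches Lopez
  - book 6 (The Glass Key): author_id=2 -> matches Hall
  - book 7 (The Last Train): author_id=NULL, no match -> kept with NULL
  - book 8 (Hollow Hills): author_id=3 -> matches Lopez
  - book 9 (The Long Road): author_id=3 -> matches Lopez
All 9 rows appear; 2 have NULL author.

SQL:
SELECT a.title, b.name AS author
FROM books a
LEFT JOIN authors b ON a.author_id = b.id

Result:
title            | author
-----------------+-------
Paper Boats      | Carter
The Red Mountain | Lopez 
Empty Rooms      | NULL  
The Old House    | Lopez 
Distant Shores   | Lopez 
The Glass Key    | Hall  
The Last Train   | NULL  
Hollow Hills     | Lopez 
The Long Road    | Lopez 


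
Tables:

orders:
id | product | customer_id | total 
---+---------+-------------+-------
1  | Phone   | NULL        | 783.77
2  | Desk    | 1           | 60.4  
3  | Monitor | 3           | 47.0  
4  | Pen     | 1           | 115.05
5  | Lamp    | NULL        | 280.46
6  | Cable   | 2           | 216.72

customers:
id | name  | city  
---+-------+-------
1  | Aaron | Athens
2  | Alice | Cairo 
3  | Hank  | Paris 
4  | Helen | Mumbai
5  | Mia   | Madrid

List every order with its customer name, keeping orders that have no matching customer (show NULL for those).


LEFT JOIN keeps every row from orders (the left table); where customer_id has no match in customers, the customer columns become NULL. Walk through each order:
  - order 1 (Phone): customer_id=NULL, no match -> kept with NULL
  - order 2 (Desk): customer_id=1 -> matches Aaron
  - order 3 (Monitor): customer_id=3 -> matches Hank
  - order 4 (Pen): customer_id=1 -> matches Aaron
  - order 5 (Lamp): customer_id=NULL, no match -> kept with NULL
  - order 6 (Cable): customer_id=2 -> matches Alice
All 6 rows appear; 2 have NULL customer.

SQL:
SELECT a.product, b.name AS customer
FROM orders a
LEFT JOIN customers b ON a.customer_id = b.id

Result:
product | customer
--------+---------
Phone   | NULL    
Desk    | Aaron   
Monitor | Hank    
Pen     | Aaron   
Lamp    | NULL    
Cable   | Alice   


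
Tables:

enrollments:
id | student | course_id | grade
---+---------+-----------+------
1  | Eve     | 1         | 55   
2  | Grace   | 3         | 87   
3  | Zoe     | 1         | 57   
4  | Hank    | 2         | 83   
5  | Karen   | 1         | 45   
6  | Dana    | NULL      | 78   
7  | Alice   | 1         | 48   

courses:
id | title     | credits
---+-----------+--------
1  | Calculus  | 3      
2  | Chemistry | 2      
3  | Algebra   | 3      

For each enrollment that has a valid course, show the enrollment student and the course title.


INNER JOIN keeps only enrollments rows whose course_id matches an id in courses. Walk through each enrollment:
  - enrollment 1 (Eve): course_id=1 -> matches Calculus
  - enrollment 2 (Grace): course_id=3 -> matches Algebra
  - enrollment 3 (Zoe): course_id=1 -> matches Calculus
  - enrollment 4 (Hank): course_id=2 -> matches Chemistry
  - enrollment 5 (Karen): course_id=1 -> matches Calculus
  - enrollment 6 (Dana): course_id=NULL, no match -> dropped
  - enrollment 7 (Alice): course_id=1 -> matches Calculus
So 1 of 7 rows is dropped.

SQL:
SELECT a.student, b.title AS course
FROM enrollments a
INNER JOIN courses b ON a.course_id = b.id

Result:
student | course   
--------+----------
Eve     | Calculus 
Grace   | Algebra  
Zoe     | Calculus 
Hank    | Chemistry
Karen   | Calculus 
Alice   | Calculus 
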